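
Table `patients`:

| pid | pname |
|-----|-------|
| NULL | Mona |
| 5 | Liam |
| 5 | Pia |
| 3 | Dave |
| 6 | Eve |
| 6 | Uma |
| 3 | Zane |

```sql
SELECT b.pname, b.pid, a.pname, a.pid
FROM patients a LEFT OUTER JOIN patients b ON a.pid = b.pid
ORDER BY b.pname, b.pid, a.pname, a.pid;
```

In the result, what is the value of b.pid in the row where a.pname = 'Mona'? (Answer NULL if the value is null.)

NULL

LEFT JOIN keeps every row from `patients a`; unmatched rows get NULL for `patients b`'s columns.
Matching on a.pid = b.pid. A NULL in a compared column never satisfies the condition.
Matched pairs: 12; unmatched a rows kept: 1.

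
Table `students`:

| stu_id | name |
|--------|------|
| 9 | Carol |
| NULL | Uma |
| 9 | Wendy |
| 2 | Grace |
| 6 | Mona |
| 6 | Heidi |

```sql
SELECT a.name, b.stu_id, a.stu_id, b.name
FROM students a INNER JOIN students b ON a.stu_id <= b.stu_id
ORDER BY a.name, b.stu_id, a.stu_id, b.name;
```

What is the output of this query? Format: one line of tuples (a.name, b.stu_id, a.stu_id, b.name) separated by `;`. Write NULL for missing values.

INNER JOIN keeps only pairs where the ON condition holds.
Matching on a.stu_id <= b.stu_id. A NULL in a compared column never satisfies the condition.
- a row (stu_id=9): matches 2 b row(s) → 2 output row(s).
- a row (stu_id=NULL): no match → dropped.
- a row (stu_id=9): matches 2 b row(s) → 2 output row(s).
- a row (stu_id=2): matches 5 b row(s) → 5 output row(s).
- a row (stu_id=6): matches 4 b row(s) → 4 output row(s).
- a row (stu_id=6): matches 4 b row(s) → 4 output row(s).

(Carol, 9, 9, Carol); (Carol, 9, 9, Wendy); (Grace, 2, 2, Grace); (Grace, 6, 2, Heidi); (Grace, 6, 2, Mona); (Grace, 9, 2, Carol); (Grace, 9, 2, Wendy); (Heidi, 6, 6, Heidi); (Heidi, 6, 6, Mona); (Heidi, 9, 6, Carol); (Heidi, 9, 6, Wendy); (Mona, 6, 6, Heidi); (Mona, 6, 6, Mona); (Mona, 9, 6, Carol); (Mona, 9, 6, Wendy); (Wendy, 9, 9, Carol); (Wendy, 9, 9, Wendy)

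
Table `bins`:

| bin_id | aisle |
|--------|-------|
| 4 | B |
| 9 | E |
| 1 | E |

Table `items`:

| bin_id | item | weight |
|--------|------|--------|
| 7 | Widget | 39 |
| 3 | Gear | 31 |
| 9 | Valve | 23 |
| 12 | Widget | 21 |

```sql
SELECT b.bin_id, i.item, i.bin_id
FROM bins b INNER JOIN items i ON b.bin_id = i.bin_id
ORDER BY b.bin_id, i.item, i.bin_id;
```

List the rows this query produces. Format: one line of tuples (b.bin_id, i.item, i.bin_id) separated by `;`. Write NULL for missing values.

INNER JOIN keeps only pairs where the ON condition holds.
Matching on b.bin_id = i.bin_id.
- b (bin_id=4) has no partner → excluded.
- b (bin_id=9) pairs with 1 row(s) of i.
- b (bin_id=1) has no partner → excluded.
After projecting and ordering:
b.bin_id | i.item | i.bin_id
9 | Valve | 9

(9, Valve, 9)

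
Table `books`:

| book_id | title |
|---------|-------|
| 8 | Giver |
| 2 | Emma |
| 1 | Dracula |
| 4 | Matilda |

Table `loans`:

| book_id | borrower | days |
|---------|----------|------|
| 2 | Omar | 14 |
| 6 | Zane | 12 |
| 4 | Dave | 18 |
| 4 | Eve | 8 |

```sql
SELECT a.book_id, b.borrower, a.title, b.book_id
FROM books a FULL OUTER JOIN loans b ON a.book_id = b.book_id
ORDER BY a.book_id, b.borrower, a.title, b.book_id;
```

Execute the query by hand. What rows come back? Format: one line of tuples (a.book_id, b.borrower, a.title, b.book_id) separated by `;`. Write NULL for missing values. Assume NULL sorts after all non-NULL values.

(1, NULL, Dracula, NULL); (2, Omar, Emma, 2); (4, Dave, Matilda, 4); (4, Eve, Matilda, 4); (8, NULL, Giver, NULL); (NULL, Zane, NULL, 6)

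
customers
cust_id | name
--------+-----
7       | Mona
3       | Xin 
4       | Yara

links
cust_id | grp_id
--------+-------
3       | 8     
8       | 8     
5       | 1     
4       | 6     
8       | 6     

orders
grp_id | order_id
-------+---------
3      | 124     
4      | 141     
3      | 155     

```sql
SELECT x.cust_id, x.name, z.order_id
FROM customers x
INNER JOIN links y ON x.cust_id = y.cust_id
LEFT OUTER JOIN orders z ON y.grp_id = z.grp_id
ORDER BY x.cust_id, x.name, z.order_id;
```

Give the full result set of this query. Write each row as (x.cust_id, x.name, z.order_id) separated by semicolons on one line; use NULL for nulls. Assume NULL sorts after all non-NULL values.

(3, Xin, NULL); (4, Yara, NULL)

Joins associate left-to-right: customers INNER JOIN links on cust_id gives 2 intermediate row(s).
Then LEFT JOIN `orders z` on grp_id: each of those 2 rows is kept; rows whose y.grp_id has no match in z get NULL for z's columns.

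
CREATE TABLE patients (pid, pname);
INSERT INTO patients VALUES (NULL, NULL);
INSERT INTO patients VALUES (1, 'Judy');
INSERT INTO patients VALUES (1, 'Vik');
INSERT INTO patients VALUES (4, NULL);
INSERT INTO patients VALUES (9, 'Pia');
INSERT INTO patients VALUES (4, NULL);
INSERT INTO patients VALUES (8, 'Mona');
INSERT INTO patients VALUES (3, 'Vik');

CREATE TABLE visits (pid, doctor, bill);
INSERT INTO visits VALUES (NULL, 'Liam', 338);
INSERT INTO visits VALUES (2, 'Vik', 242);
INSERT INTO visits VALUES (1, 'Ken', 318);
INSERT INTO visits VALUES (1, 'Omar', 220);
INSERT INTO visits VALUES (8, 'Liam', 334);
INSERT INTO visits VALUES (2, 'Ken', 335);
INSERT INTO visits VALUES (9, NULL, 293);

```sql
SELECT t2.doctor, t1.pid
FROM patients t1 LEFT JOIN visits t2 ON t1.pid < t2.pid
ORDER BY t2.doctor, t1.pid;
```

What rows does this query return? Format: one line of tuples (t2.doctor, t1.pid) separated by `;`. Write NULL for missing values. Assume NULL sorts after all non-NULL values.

LEFT JOIN keeps every row from `patients`; unmatched rows get NULL for `visits`'s columns.
Matching on t1.pid < t2.pid. A NULL in a compared column never satisfies the condition.
Matched pairs: 15; unmatched t1 rows kept: 2.

(Ken, 1); (Ken, 1); (Liam, 1); (Liam, 1); (Liam, 3); (Liam, 4); (Liam, 4); (Vik, 1); (Vik, 1); (NULL, 1); (NULL, 1); (NULL, 3); (NULL, 4); (NULL, 4); (NULL, 8); (NULL, 9); (NULL, NULL)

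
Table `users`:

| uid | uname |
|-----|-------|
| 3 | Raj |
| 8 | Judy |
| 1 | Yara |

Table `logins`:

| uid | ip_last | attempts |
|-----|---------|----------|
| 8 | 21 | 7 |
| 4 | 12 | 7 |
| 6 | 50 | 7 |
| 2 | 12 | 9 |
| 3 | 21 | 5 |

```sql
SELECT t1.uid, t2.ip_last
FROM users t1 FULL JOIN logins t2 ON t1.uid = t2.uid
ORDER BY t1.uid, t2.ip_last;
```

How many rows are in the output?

6

FULL OUTER JOIN keeps every row from both sides; unmatched rows get NULL for the other side's columns.
Matching on t1.uid = t2.uid.
Matched pairs: 2; unmatched t1 rows kept: 1; unmatched t2 rows kept: 3.
Total: 2 matched + 4 padded = 6 rows.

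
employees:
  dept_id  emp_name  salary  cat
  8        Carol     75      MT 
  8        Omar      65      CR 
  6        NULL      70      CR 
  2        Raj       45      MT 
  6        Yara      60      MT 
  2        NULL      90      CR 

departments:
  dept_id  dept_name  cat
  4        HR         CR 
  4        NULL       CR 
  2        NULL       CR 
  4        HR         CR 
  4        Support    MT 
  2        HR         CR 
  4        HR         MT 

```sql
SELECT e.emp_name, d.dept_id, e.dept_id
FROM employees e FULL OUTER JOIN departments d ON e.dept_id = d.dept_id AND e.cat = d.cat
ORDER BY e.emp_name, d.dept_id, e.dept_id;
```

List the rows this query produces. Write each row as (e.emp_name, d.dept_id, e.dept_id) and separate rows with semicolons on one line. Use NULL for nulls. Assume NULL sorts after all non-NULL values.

FULL OUTER JOIN keeps every row from both sides; unmatched rows get NULL for the other side's columns.
Matching on e.dept_id = d.dept_id AND e.cat = d.cat.
- dept_id=8, cat=MT: no d row matches, row kept with d columns NULL.
- dept_id=8, cat=CR: no d row matches, row kept with d columns NULL.
- dept_id=6, cat=CR: no d row matches, row kept with d columns NULL.
- dept_id=2, cat=MT: no d row matches, row kept with d columns NULL.
- dept_id=6, cat=MT: no d row matches, row kept with d columns NULL.
- dept_id=2, cat=CR: 2 matching d row(s), so 2 row(s) emitted.
- plus 5 unmatched d row(s), each kept with NULL e columns.

(Carol, NULL, 8); (Omar, NULL, 8); (Raj, NULL, 2); (Yara, NULL, 6); (NULL, 2, 2); (NULL, 2, 2); (NULL, 4, NULL); (NULL, 4, NULL); (NULL, 4, NULL); (NULL, 4, NULL); (NULL, 4, NULL); (NULL, NULL, 6)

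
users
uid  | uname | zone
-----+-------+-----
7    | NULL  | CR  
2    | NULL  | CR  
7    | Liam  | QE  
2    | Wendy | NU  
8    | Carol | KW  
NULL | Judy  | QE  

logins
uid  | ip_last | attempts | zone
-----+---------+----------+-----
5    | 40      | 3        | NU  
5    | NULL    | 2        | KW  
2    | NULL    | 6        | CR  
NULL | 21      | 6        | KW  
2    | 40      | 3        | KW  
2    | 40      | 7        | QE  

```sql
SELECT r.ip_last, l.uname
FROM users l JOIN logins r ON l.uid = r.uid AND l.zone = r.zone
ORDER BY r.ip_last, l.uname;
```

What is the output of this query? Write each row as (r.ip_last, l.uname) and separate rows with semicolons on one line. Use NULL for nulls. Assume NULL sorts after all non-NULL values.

(NULL, NULL)

INNER JOIN keeps only pairs where the ON condition holds.
Matching on l.uid = r.uid AND l.zone = r.zone. A NULL in a compared column never satisfies the condition.
- l[0] uid=7, zone=CR → no match; dropped.
- l[1] uid=2, zone=CR → 1 match(es) in r → 1 row(s).
- l[2] uid=7, zone=QE → no match; dropped.
- l[3] uid=2, zone=NU → no match; dropped.
- l[4] uid=8, zone=KW → no match; dropped.
- l[5] uid=NULL, zone=QE → no match; dropped.
After projecting and ordering:
r.ip_last | l.uname
NULL | NULL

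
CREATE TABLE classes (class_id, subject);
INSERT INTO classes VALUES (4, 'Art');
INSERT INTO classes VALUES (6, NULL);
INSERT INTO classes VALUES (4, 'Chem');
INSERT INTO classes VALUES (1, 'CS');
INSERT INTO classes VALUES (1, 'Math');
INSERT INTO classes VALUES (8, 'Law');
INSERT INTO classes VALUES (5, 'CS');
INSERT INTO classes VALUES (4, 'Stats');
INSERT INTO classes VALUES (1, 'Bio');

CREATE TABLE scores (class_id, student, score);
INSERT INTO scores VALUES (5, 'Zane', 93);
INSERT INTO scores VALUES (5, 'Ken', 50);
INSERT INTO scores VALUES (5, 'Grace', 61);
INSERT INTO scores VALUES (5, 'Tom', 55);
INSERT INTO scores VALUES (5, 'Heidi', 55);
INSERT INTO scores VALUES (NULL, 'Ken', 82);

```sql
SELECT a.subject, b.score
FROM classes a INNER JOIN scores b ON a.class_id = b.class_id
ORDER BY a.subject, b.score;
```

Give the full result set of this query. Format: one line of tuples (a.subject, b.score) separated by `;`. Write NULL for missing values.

(CS, 50); (CS, 55); (CS, 55); (CS, 61); (CS, 93)

INNER JOIN keeps only pairs where the ON condition holds.
Matching on a.class_id = b.class_id. A NULL in a compared column never satisfies the condition.
Matched pairs: 5.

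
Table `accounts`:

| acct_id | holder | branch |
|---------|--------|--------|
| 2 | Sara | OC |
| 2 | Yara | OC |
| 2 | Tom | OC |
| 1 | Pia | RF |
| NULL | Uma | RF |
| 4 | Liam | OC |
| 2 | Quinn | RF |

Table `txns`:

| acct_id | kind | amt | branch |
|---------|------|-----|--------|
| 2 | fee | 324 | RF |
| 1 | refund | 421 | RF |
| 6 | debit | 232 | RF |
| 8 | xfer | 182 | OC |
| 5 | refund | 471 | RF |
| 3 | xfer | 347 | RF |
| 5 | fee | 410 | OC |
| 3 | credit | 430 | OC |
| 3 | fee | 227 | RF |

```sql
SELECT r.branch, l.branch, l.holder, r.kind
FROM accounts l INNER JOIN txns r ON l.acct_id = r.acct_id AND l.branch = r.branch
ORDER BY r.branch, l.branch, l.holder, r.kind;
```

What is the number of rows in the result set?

INNER JOIN keeps only pairs where the ON condition holds.
Matching on l.acct_id = r.acct_id AND l.branch = r.branch. A NULL in a compared column never satisfies the condition.
Matched pairs: 2.
Total: 2 rows.

2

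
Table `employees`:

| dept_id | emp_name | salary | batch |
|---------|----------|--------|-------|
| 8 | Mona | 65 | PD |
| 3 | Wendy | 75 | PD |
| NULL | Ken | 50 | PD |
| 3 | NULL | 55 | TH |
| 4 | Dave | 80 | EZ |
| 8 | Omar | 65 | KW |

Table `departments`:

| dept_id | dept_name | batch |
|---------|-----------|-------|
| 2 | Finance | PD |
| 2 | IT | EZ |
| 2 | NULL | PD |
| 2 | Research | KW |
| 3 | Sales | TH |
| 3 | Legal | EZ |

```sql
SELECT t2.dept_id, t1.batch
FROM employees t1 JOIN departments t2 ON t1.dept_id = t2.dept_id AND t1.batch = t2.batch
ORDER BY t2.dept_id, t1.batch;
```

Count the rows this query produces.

INNER JOIN keeps only pairs where the ON condition holds.
Matching on t1.dept_id = t2.dept_id AND t1.batch = t2.batch. A NULL in a compared column never satisfies the condition.
- dept_id=8, batch=PD: no matching t2 row, dropped.
- dept_id=3, batch=PD: no matching t2 row, dropped.
- dept_id=NULL, batch=PD: no matching t2 row, dropped.
- dept_id=3, batch=TH: 1 matching t2 row(s), so 1 row(s) emitted.
- dept_id=4, batch=EZ: no matching t2 row, dropped.
- dept_id=8, batch=KW: no matching t2 row, dropped.
Total: 1 rows.

1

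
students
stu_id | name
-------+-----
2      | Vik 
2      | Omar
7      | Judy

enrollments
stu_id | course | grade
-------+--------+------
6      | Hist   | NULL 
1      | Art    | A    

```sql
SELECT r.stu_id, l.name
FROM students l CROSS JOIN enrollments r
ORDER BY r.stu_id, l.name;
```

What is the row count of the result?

CROSS JOIN pairs every row of `students` with every row of `enrollments`: 3 × 2 = 6 rows.

6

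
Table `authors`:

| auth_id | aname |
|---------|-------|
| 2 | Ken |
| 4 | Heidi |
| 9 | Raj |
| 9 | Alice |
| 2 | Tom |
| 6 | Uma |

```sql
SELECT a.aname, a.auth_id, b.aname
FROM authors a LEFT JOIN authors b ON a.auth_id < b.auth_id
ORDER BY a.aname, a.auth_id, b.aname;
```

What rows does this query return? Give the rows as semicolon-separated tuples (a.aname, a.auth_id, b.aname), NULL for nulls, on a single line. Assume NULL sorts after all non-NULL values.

(Alice, 9, NULL); (Heidi, 4, Alice); (Heidi, 4, Raj); (Heidi, 4, Uma); (Ken, 2, Alice); (Ken, 2, Heidi); (Ken, 2, Raj); (Ken, 2, Uma); (Raj, 9, NULL); (Tom, 2, Alice); (Tom, 2, Heidi); (Tom, 2, Raj); (Tom, 2, Uma); (Uma, 6, Alice); (Uma, 6, Raj)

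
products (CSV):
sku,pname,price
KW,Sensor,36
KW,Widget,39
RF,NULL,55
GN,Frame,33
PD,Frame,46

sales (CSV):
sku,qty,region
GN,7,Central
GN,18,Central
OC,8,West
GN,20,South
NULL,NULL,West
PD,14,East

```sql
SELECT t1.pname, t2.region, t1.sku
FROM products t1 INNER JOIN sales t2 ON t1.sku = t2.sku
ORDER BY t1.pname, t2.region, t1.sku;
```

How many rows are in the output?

4

INNER JOIN keeps only pairs where the ON condition holds.
Matching on t1.sku = t2.sku. A NULL in a compared column never satisfies the condition.
- t1[0] sku=KW → no match; dropped.
- t1[1] sku=KW → no match; dropped.
- t1[2] sku=RF → no match; dropped.
- t1[3] sku=GN → 3 match(es) in t2 → 3 row(s).
- t1[4] sku=PD → 1 match(es) in t2 → 1 row(s).
Total: 4 rows.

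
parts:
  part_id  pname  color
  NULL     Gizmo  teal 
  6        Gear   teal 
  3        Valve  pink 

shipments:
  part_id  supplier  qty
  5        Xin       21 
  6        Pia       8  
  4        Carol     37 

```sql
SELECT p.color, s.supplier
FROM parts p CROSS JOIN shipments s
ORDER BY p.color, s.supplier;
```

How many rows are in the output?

9

CROSS JOIN pairs every row of `parts` with every row of `shipments`: 3 × 3 = 9 rows.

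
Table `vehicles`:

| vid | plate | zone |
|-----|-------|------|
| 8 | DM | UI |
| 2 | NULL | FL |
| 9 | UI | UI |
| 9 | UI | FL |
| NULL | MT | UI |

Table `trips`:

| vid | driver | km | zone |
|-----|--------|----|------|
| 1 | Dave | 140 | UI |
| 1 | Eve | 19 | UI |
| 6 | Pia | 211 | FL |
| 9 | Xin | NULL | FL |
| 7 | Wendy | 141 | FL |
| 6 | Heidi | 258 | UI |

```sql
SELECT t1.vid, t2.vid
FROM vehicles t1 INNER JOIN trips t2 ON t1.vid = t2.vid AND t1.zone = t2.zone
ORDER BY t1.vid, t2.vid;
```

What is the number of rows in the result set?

INNER JOIN keeps only pairs where the ON condition holds.
Matching on t1.vid = t2.vid AND t1.zone = t2.zone. A NULL in a compared column never satisfies the condition.
- vid=8, zone=UI: no matching t2 row, dropped.
- vid=2, zone=FL: no matching t2 row, dropped.
- vid=9, zone=UI: no matching t2 row, dropped.
- vid=9, zone=FL: 1 matching t2 row(s), so 1 row(s) emitted.
- vid=NULL, zone=UI: no matching t2 row, dropped.
Total: 1 rows.

1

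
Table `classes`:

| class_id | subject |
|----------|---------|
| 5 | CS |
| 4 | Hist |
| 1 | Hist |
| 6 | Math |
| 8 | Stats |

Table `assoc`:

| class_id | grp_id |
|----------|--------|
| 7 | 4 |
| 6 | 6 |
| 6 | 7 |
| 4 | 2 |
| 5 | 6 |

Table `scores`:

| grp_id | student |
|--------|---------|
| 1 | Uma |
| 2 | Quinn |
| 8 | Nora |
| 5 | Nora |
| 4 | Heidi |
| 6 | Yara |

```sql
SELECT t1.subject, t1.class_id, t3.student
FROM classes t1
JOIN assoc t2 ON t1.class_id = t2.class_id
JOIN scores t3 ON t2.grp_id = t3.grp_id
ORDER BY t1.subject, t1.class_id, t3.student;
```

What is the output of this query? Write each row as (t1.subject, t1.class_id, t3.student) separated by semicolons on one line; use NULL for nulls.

Joins associate left-to-right: classes INNER JOIN assoc on class_id gives 4 intermediate row(s).
Then INNER JOIN `scores t3` on grp_id: keep only rows whose t2.grp_id appears in t3.

(CS, 5, Yara); (Hist, 4, Quinn); (Math, 6, Yara)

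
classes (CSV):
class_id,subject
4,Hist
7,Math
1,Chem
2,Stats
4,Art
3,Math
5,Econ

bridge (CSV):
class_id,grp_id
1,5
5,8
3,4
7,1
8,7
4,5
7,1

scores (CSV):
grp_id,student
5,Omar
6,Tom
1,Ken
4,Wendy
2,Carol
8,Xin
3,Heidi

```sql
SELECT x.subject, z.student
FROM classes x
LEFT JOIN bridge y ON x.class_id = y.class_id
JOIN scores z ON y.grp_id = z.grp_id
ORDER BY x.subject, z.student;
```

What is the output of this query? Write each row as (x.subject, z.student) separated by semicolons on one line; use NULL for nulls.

Evaluate left to right. First `classes x LEFT JOIN bridge y` on class_id: 8 row(s).
Then INNER JOIN `scores z` on grp_id: keep only rows whose y.grp_id appears in z.

(Art, Omar); (Chem, Omar); (Econ, Xin); (Hist, Omar); (Math, Ken); (Math, Ken); (Math, Wendy)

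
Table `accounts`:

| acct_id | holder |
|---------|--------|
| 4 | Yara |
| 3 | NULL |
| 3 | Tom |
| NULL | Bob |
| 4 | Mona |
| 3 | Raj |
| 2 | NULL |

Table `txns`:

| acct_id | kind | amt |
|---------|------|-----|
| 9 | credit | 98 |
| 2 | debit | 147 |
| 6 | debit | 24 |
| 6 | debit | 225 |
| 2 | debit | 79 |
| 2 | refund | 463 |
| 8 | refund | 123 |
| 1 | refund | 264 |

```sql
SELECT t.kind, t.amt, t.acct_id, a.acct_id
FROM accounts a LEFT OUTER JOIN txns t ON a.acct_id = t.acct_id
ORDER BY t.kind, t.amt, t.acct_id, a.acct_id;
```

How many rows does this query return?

9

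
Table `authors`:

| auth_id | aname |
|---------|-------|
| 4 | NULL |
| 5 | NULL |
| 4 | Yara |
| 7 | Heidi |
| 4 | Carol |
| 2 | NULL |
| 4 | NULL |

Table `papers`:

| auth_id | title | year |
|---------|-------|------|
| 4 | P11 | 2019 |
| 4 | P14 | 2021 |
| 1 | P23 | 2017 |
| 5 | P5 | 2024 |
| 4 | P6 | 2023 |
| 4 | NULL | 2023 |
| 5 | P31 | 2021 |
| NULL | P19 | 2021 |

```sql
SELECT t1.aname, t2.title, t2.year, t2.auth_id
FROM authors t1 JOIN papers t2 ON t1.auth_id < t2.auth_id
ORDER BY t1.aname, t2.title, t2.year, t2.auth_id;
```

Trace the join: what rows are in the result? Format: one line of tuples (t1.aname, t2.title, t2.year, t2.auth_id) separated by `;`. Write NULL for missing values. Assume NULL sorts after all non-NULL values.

INNER JOIN keeps only pairs where the ON condition holds.
Matching on t1.auth_id < t2.auth_id. A NULL in a compared column never satisfies the condition.
Matched pairs: 14.

(Carol, P31, 2021, 5); (Carol, P5, 2024, 5); (Yara, P31, 2021, 5); (Yara, P5, 2024, 5); (NULL, P11, 2019, 4); (NULL, P14, 2021, 4); (NULL, P31, 2021, 5); (NULL, P31, 2021, 5); (NULL, P31, 2021, 5); (NULL, P5, 2024, 5); (NULL, P5, 2024, 5); (NULL, P5, 2024, 5); (NULL, P6, 2023, 4); (NULL, NULL, 2023, 4)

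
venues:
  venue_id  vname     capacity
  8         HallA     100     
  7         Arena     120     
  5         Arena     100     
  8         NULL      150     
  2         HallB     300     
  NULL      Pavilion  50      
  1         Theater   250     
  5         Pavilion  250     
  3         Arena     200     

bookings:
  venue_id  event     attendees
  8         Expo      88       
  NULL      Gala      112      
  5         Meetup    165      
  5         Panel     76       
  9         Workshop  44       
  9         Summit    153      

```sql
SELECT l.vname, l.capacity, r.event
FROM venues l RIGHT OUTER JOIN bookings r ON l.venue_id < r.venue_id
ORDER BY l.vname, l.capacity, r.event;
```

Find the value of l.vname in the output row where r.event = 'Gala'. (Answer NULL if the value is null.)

NULL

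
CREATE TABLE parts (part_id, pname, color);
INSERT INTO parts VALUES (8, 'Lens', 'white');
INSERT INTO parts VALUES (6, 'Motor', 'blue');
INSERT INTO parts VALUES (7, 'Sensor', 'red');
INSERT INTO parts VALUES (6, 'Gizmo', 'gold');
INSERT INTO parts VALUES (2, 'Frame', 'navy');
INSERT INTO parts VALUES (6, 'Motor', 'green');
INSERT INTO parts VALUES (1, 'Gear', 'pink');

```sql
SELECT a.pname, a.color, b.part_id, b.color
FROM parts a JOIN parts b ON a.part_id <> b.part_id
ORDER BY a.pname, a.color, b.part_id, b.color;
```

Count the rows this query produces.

36

INNER JOIN keeps only pairs where the ON condition holds.
Matching on a.part_id <> b.part_id.
- a (part_id=8) pairs with 6 row(s) of b.
- a (part_id=6) pairs with 4 row(s) of b.
- a (part_id=7) pairs with 6 row(s) of b.
- a (part_id=6) pairs with 4 row(s) of b.
- a (part_id=2) pairs with 6 row(s) of b.
- a (part_id=6) pairs with 4 row(s) of b.
- a (part_id=1) pairs with 6 row(s) of b.
Total: 36 rows.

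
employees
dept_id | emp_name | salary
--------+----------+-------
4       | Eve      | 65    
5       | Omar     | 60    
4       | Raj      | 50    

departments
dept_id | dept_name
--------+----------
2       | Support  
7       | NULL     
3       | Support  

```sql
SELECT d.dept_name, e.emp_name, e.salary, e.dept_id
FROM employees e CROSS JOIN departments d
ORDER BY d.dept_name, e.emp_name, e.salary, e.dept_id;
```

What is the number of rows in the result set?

9

CROSS JOIN pairs every row of `employees` with every row of `departments`: 3 × 3 = 9 rows.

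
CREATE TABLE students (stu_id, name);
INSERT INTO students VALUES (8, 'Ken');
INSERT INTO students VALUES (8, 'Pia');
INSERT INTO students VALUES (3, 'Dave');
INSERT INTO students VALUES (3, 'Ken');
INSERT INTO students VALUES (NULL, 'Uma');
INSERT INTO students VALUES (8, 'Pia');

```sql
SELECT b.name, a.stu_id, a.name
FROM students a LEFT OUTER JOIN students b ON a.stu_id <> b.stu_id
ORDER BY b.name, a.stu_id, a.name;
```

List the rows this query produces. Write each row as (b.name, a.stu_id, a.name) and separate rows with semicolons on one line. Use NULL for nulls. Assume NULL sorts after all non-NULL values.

(Dave, 8, Ken); (Dave, 8, Pia); (Dave, 8, Pia); (Ken, 3, Dave); (Ken, 3, Ken); (Ken, 8, Ken); (Ken, 8, Pia); (Ken, 8, Pia); (Pia, 3, Dave); (Pia, 3, Dave); (Pia, 3, Ken); (Pia, 3, Ken); (NULL, NULL, Uma)

LEFT JOIN keeps every row from `students a`; unmatched rows get NULL for `students b`'s columns.
Matching on a.stu_id <> b.stu_id. A NULL in a compared column never satisfies the condition.
- a[0] stu_id=8 → 2 match(es) in b → 2 row(s).
- a[1] stu_id=8 → 2 match(es) in b → 2 row(s).
- a[2] stu_id=3 → 3 match(es) in b → 3 row(s).
- a[3] stu_id=3 → 3 match(es) in b → 3 row(s).
- a[4] stu_id=NULL → no match; kept with NULLs on the b side.
- a[5] stu_id=8 → 2 match(es) in b → 2 row(s).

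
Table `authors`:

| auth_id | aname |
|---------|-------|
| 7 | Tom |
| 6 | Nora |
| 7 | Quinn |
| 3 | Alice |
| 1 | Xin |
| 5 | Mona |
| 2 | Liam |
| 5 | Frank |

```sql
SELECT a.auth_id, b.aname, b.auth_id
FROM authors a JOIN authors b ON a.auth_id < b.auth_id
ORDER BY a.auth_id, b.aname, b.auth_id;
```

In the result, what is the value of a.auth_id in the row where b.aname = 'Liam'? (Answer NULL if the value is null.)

INNER JOIN keeps only pairs where the ON condition holds.
Matching on a.auth_id < b.auth_id.
Matched pairs: 26.

1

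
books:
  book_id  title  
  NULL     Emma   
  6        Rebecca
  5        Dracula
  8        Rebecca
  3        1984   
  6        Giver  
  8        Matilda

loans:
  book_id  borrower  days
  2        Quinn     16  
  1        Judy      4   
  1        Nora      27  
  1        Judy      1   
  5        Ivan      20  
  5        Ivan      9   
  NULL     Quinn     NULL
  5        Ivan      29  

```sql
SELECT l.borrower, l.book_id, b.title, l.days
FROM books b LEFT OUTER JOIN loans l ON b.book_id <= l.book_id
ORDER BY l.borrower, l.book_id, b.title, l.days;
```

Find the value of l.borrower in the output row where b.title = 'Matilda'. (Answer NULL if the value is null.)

LEFT JOIN keeps every row from `books`; unmatched rows get NULL for `loans`'s columns.
Matching on b.book_id <= l.book_id. A NULL in a compared column never satisfies the condition.
Matched pairs: 6; unmatched b rows kept: 5.

NULL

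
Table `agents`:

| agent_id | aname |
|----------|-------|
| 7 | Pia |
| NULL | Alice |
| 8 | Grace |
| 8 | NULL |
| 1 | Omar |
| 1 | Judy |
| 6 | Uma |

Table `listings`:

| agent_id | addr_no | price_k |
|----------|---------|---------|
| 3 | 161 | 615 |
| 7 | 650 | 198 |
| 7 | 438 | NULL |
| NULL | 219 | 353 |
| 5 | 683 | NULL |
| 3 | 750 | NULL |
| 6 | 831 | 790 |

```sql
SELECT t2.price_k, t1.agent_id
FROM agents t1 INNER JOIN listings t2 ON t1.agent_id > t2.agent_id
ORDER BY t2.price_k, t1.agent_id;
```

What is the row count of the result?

19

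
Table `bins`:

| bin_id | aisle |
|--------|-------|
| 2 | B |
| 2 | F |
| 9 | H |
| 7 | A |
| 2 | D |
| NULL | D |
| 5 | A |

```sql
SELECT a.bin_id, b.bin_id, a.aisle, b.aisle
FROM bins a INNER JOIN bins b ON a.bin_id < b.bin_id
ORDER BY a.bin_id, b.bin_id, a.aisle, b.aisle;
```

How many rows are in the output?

12

INNER JOIN keeps only pairs where the ON condition holds.
Matching on a.bin_id < b.bin_id. A NULL in a compared column never satisfies the condition.
Matched pairs: 12.
Total: 12 rows.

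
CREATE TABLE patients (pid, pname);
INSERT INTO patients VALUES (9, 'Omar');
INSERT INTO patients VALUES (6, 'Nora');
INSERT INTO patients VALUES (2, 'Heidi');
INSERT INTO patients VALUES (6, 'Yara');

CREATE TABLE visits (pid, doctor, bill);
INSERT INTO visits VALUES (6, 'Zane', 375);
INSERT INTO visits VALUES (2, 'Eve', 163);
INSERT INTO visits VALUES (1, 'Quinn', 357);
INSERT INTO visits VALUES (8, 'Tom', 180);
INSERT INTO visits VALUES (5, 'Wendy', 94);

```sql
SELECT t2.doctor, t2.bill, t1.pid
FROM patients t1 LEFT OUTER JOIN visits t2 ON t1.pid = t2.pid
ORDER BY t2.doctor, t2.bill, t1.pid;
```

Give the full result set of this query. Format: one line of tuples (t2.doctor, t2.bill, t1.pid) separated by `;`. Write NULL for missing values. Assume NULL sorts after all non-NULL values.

LEFT JOIN keeps every row from `patients`; unmatched rows get NULL for `visits`'s columns.
Matching on t1.pid = t2.pid.
Matched pairs: 3; unmatched t1 rows kept: 1.

(Eve, 163, 2); (Zane, 375, 6); (Zane, 375, 6); (NULL, NULL, 9)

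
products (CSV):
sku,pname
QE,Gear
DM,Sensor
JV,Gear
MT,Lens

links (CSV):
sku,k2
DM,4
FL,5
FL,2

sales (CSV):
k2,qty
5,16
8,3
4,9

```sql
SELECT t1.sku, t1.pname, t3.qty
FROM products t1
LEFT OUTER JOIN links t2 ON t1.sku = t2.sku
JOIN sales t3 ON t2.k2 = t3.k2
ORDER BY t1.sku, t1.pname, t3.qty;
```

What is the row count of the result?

1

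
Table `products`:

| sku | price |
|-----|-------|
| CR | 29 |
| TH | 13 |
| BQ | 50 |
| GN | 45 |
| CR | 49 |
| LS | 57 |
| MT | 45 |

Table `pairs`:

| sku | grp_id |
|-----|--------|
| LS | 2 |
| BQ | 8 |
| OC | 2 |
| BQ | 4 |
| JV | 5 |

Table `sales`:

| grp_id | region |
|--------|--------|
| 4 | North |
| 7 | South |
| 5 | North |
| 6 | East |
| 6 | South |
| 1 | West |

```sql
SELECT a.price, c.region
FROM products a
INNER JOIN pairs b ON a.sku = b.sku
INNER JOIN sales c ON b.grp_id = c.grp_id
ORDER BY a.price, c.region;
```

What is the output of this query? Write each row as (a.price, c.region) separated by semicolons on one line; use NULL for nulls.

Step 1 — a INNER JOIN b on sku → 3 row(s).
Then INNER JOIN `sales c` on grp_id: keep only rows whose b.grp_id appears in c.

(50, North)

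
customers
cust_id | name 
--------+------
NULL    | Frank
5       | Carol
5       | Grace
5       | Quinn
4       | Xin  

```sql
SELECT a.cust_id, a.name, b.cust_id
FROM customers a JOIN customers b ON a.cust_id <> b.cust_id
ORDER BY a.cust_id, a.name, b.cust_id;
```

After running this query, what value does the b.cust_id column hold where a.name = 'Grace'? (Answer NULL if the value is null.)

4

INNER JOIN keeps only pairs where the ON condition holds.
Matching on a.cust_id <> b.cust_id. A NULL in a compared column never satisfies the condition.
- a (cust_id=NULL) has no partner → excluded.
- a (cust_id=5) pairs with 1 row(s) of b.
- a (cust_id=5) pairs with 1 row(s) of b.
- a (cust_id=5) pairs with 1 row(s) of b.
- a (cust_id=4) pairs with 3 row(s) of b.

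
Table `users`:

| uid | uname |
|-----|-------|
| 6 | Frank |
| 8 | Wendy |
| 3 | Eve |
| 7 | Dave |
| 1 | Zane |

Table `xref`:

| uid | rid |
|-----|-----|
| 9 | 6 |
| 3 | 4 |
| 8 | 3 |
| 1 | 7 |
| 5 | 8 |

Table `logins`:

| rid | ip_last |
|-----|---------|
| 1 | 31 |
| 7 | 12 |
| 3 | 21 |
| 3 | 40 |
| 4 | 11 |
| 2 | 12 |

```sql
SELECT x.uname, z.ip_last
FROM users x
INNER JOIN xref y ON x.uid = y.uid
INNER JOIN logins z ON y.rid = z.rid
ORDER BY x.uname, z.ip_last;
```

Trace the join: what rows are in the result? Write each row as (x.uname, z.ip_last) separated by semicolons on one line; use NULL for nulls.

Evaluate left to right. First `users x INNER JOIN xref y` on uid: 3 row(s).
Then INNER JOIN `logins z` on rid: keep only rows whose y.rid appears in z.

(Eve, 11); (Wendy, 21); (Wendy, 40); (Zane, 12)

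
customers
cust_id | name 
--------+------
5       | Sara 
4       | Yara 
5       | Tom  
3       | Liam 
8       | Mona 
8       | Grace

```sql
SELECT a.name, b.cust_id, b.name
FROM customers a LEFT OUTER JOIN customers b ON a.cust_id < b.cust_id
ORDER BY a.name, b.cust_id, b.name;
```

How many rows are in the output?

15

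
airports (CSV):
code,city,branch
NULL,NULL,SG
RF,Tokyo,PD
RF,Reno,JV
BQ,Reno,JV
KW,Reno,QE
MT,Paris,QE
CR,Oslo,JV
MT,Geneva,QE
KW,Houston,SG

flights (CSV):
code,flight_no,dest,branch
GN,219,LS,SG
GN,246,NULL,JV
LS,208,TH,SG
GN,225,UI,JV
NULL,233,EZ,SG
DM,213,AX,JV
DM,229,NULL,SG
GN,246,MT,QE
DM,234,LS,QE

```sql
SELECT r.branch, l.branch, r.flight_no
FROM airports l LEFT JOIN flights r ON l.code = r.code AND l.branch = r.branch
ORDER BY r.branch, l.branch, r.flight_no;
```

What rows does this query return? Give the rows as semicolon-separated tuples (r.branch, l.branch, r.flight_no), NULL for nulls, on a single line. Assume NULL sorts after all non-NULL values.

LEFT JOIN keeps every row from `airports`; unmatched rows get NULL for `flights`'s columns.
Matching on l.code = r.code AND l.branch = r.branch. A NULL in a compared column never satisfies the condition.
Matched pairs: 0; unmatched l rows kept: 9.

(NULL, JV, NULL); (NULL, JV, NULL); (NULL, JV, NULL); (NULL, PD, NULL); (NULL, QE, NULL); (NULL, QE, NULL); (NULL, QE, NULL); (NULL, SG, NULL); (NULL, SG, NULL)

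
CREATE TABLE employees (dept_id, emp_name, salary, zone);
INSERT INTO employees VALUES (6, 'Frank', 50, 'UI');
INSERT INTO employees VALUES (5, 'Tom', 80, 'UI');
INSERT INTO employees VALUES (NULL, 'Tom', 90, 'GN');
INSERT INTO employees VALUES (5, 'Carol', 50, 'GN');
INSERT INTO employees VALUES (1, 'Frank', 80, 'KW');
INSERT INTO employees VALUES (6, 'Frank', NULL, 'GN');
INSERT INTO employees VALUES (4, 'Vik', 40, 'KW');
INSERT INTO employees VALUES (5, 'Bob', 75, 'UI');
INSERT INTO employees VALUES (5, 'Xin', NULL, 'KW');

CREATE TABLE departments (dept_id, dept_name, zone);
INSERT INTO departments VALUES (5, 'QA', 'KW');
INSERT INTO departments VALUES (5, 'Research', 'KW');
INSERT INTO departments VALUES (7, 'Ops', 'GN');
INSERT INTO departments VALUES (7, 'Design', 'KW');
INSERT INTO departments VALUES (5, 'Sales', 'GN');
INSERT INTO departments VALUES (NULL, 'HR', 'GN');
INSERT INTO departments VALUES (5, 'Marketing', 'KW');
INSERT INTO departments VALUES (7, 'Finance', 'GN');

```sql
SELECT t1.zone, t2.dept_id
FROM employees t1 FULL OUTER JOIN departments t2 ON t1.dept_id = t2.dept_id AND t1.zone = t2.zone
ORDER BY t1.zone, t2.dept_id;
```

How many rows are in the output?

15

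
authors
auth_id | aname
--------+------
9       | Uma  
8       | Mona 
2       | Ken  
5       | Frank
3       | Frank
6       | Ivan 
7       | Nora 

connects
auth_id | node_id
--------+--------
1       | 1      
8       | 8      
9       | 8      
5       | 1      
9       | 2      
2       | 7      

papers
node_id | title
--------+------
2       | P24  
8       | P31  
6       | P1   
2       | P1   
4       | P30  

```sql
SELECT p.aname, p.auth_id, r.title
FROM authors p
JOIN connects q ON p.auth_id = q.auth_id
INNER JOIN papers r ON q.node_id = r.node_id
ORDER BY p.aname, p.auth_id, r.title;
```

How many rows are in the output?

4

Evaluate left to right. First `authors p INNER JOIN connects q` on auth_id: 5 row(s).
Then INNER JOIN `papers r` on node_id: keep only rows whose q.node_id appears in r.
Result: 4 row(s).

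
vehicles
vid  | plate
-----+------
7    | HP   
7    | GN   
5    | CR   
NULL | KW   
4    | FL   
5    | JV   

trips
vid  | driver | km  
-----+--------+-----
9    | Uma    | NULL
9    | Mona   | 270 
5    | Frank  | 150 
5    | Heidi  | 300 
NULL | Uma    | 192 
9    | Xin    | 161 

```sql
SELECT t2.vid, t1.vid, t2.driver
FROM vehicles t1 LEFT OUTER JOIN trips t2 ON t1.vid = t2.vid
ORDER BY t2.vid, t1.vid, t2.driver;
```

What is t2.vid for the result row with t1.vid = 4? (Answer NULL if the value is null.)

LEFT JOIN keeps every row from `vehicles`; unmatched rows get NULL for `trips`'s columns.
Matching on t1.vid = t2.vid. A NULL in a compared column never satisfies the condition.
- vid=7: no t2 row matches, row kept with t2 columns NULL.
- vid=7: no t2 row matches, row kept with t2 columns NULL.
- vid=5: 2 matching t2 row(s), so 2 row(s) emitted.
- vid=NULL: no t2 row matches, row kept with t2 columns NULL.
- vid=4: no t2 row matches, row kept with t2 columns NULL.
- vid=5: 2 matching t2 row(s), so 2 row(s) emitted.

NULL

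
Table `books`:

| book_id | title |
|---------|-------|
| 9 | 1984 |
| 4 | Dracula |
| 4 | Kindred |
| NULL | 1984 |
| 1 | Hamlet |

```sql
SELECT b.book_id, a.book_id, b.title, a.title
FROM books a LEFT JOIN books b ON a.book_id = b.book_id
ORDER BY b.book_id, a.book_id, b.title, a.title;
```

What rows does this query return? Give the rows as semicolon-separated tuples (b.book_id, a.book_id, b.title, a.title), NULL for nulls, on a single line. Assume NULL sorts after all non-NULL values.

(1, 1, Hamlet, Hamlet); (4, 4, Dracula, Dracula); (4, 4, Dracula, Kindred); (4, 4, Kindred, Dracula); (4, 4, Kindred, Kindred); (9, 9, 1984, 1984); (NULL, NULL, NULL, 1984)

LEFT JOIN keeps every row from `books a`; unmatched rows get NULL for `books b`'s columns.
Matching on a.book_id = b.book_id. A NULL in a compared column never satisfies the condition.
- a[0] book_id=9 → 1 match(es) in b → 1 row(s).
- a[1] book_id=4 → 2 match(es) in b → 2 row(s).
- a[2] book_id=4 → 2 match(es) in b → 2 row(s).
- a[3] book_id=NULL → no match; kept with NULLs on the b side.
- a[4] book_id=1 → 1 match(es) in b → 1 row(s).
After projecting and ordering:
b.book_id | a.book_id | b.title | a.title
1 | 1 | Hamlet | Hamlet
4 | 4 | Dracula | Dracula
4 | 4 | Dracula | Kindred
4 | 4 | Kindred | Dracula
4 | 4 | Kindred | Kindred
9 | 9 | 1984 | 1984
NULL | NULL | NULL | 1984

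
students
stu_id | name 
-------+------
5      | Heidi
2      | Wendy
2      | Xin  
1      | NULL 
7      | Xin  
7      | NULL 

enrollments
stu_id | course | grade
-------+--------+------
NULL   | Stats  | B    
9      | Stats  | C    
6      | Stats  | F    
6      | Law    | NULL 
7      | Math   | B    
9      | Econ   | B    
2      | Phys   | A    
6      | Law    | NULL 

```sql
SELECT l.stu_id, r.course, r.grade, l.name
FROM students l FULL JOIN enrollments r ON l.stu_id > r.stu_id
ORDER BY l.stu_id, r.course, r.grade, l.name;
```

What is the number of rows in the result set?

FULL OUTER JOIN keeps every row from both sides; unmatched rows get NULL for the other side's columns.
Matching on l.stu_id > r.stu_id. A NULL in a compared column never satisfies the condition.
- l (stu_id=5) pairs with 1 row(s) of r.
- l (stu_id=2) has no partner → padded with NULL.
- l (stu_id=2) has no partner → padded with NULL.
- l (stu_id=1) has no partner → padded with NULL.
- l (stu_id=7) pairs with 4 row(s) of r.
- l (stu_id=7) pairs with 4 row(s) of r.
- plus 4 unmatched r row(s), each kept with NULL l columns.
Total: 9 matched + 7 padded = 16 rows.

16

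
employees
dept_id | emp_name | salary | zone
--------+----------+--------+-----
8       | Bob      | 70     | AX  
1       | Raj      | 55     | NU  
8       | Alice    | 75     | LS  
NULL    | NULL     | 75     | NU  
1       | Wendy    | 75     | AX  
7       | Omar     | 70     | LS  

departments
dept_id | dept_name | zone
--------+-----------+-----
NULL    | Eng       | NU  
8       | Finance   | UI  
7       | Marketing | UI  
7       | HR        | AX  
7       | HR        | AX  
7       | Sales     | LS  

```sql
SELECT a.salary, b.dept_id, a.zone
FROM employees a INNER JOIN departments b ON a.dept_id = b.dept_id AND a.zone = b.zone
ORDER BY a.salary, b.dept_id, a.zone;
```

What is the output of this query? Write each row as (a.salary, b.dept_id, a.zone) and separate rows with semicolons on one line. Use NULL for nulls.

(70, 7, LS)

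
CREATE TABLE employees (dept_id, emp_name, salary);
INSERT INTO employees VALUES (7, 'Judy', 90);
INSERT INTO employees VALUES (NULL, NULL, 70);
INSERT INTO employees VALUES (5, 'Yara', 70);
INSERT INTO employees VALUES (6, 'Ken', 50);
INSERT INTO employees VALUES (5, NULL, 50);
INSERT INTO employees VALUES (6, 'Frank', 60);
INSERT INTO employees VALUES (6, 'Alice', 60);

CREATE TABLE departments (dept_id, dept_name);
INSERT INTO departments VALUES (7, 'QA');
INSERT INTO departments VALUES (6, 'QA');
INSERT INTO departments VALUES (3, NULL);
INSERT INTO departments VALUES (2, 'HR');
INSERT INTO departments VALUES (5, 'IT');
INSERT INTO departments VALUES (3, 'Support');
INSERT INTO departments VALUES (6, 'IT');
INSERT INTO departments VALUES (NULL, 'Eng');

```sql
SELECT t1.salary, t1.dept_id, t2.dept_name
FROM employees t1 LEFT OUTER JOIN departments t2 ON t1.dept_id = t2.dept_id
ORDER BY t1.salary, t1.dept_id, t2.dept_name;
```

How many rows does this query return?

10

LEFT JOIN keeps every row from `employees`; unmatched rows get NULL for `departments`'s columns.
Matching on t1.dept_id = t2.dept_id. A NULL in a compared column never satisfies the condition.
Matched pairs: 9; unmatched t1 rows kept: 1.
Total: 9 matched + 1 padded = 10 rows.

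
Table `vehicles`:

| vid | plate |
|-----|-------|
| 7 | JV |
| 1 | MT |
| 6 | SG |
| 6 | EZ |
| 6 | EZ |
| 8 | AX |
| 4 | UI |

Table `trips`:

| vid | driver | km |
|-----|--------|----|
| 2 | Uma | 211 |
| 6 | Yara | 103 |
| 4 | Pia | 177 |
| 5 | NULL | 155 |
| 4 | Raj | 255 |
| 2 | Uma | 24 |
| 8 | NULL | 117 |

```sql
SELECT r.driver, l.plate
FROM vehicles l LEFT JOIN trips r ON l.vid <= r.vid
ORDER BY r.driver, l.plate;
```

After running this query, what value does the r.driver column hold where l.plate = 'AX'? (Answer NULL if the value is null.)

NULL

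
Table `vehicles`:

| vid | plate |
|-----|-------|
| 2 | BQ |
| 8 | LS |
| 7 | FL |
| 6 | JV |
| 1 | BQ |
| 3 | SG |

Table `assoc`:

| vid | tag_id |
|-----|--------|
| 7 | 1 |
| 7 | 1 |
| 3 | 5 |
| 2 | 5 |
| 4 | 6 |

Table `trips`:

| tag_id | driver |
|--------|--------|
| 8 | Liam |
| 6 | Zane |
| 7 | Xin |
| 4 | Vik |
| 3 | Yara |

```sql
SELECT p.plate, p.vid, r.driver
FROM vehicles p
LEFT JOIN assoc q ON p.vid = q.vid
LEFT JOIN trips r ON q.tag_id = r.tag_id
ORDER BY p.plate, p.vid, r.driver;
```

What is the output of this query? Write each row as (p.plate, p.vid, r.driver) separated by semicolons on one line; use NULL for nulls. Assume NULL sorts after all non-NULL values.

Joins associate left-to-right: vehicles LEFT JOIN assoc on vid gives 7 intermediate row(s).
Then LEFT JOIN `trips r` on tag_id: each of those 7 rows is kept; rows whose q.tag_id has no match in r get NULL for r's columns.

(BQ, 1, NULL); (BQ, 2, NULL); (FL, 7, NULL); (FL, 7, NULL); (JV, 6, NULL); (LS, 8, NULL); (SG, 3, NULL)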